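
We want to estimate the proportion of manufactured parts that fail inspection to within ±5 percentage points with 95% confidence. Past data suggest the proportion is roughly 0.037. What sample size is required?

For a proportion with margin E = 0.05 at 95% confidence, z = 1.960.
n = p̂(1−p̂)(z/E)² = 0.037 × 0.963 × (1.960/0.05)² = 54.75
Round up: n = 55.

55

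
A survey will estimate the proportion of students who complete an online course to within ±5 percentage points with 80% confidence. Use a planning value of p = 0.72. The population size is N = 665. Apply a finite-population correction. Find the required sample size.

For a proportion with margin E = 0.05 at 80% confidence, z = 1.282.
n = p̂(1−p̂)(z/E)² = 0.72 × 0.28 × (1.282/0.05)² = 132.53 — call this n₀.
Finite-population correction with N = 665: n = n₀ / (1 + (n₀−1)/N) = 132.53 / 1.198 = 110.63
Round up: n = 111.

111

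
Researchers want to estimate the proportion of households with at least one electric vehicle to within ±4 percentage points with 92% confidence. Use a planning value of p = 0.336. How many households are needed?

428

For a proportion with margin E = 0.04 at 92% confidence, z = 1.751.
n = p̂(1−p̂)(z/E)² = 0.336 × 0.664 × (1.751/0.04)² = 427.52
Round up: n = 428.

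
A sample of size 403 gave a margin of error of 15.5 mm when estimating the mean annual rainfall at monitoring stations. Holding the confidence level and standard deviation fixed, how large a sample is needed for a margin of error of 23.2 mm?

Margin of error scales as 1/√n, so n₂ = n₁·(E₁/E₂)².
n₂ = 403 × (15.5/23.2)² = 403 × 0.4464 = 179.90
Round up: n₂ = 180.

180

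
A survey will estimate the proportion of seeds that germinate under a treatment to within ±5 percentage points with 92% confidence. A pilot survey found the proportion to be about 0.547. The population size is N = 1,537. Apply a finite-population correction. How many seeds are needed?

For a proportion with margin E = 0.05 at 92% confidence, z = 1.751.
n = p̂(1−p̂)(z/E)² = 0.547 × 0.453 × (1.751/0.05)² = 303.89 — call this n₀.
Finite-population correction with N = 1,537: n = n₀ / (1 + (n₀−1)/N) = 303.89 / 1.197 = 253.88
Round up: n = 254.

254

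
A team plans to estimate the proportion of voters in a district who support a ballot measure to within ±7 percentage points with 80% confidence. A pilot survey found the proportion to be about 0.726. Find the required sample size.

For a proportion with margin E = 0.07 at 80% confidence, z = 1.282.
n = p̂(1−p̂)(z/E)² = 0.726 × 0.274 × (1.282/0.07)² = 66.72
Round up: n = 67.

67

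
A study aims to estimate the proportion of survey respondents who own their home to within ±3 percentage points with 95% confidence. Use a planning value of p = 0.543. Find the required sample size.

For a proportion with margin E = 0.03 at 95% confidence, z = 1.960.
n = p̂(1−p̂)(z/E)² = 0.543 × 0.457 × (1.960/0.03)² = 1059.22
Round up: n = 1060.

1060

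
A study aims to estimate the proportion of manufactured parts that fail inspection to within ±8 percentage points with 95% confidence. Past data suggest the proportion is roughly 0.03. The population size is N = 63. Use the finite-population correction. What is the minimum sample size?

For a proportion with margin E = 0.08 at 95% confidence, z = 1.960.
n = p̂(1−p̂)(z/E)² = 0.03 × 0.97 × (1.960/0.08)² = 17.47 — call this n₀.
Finite-population correction with N = 63: n = n₀ / (1 + (n₀−1)/N) = 17.47 / 1.261 = 13.85
Round up: n = 14.

14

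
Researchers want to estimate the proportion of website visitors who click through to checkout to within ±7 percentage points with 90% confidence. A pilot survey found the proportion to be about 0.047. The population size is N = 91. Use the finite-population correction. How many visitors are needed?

n = 20

For a proportion with margin E = 0.07 at 90% confidence, z = 1.645.
n = p̂(1−p̂)(z/E)² = 0.047 × 0.953 × (1.645/0.07)² = 24.74 — call this n₀.
Finite-population correction with N = 91: n = n₀ / (1 + (n₀−1)/N) = 24.74 / 1.261 = 19.62
Round up: n = 20.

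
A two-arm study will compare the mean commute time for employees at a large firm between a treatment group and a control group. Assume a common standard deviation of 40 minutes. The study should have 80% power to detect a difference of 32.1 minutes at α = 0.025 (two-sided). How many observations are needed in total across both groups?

For two equal groups, n per group = 2·((z_{α/2} + z_β)·σ/δ)².
z_{α/2} = 2.241; z_β = 0.842 (power 80%).
n = 2 × (3.083 × 40 / 32.1)² = 2 × 14.76 = 29.52
Round up: n = 30 per group.
Total across both groups: 2 × 30 = 60.

60 total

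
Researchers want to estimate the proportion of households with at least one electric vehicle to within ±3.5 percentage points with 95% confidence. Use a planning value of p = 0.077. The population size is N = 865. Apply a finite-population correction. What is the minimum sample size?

178

For a proportion with margin E = 0.035 at 95% confidence, z = 1.960.
n = p̂(1−p̂)(z/E)² = 0.077 × 0.923 × (1.960/0.035)² = 222.88 — call this n₀.
Finite-population correction with N = 865: n = n₀ / (1 + (n₀−1)/N) = 222.88 / 1.257 = 177.31
Round up: n = 178.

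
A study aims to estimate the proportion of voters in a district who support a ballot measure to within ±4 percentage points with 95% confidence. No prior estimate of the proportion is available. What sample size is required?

601

For a proportion with margin E = 0.04 at 95% confidence, z = 1.960.
With no prior estimate, use p = 0.5, which maximizes p(1−p) at 0.25.
n = 0.25 × (z/E)² = 0.25 × (1.960/0.04)² = 600.25
Round up: n = 601.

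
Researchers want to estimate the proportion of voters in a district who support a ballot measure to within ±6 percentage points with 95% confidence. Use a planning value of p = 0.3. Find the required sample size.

225

For a proportion with margin E = 0.06 at 95% confidence, z = 1.960.
n = p̂(1−p̂)(z/E)² = 0.3 × 0.7 × (1.960/0.06)² = 224.09
Round up: n = 225.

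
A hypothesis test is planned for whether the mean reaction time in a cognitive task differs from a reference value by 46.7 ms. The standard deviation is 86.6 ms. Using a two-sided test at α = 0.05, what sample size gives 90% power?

37

For a one-sample z-test, n = ((z_{α/2} + z_β)·σ/δ)².
z_{α/2} = 1.960 (two-sided α = 0.05); z_β = 1.282 (power 90% → β = 0.1).
n = (3.242 × 86.6 / 46.7)² = 36.14
Round up: n = 37.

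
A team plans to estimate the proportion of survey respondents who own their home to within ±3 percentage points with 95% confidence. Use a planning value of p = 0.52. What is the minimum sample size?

For a proportion with margin E = 0.03 at 95% confidence, z = 1.960.
n = p̂(1−p̂)(z/E)² = 0.52 × 0.48 × (1.960/0.03)² = 1065.40
Round up: n = 1066.

1066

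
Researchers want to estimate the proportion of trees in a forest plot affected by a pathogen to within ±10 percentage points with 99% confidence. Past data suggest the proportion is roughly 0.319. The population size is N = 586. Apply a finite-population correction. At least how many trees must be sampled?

116

For a proportion with margin E = 0.1 at 99% confidence, z = 2.576.
n = p̂(1−p̂)(z/E)² = 0.319 × 0.681 × (2.576/0.1)² = 144.15 — call this n₀.
Finite-population correction with N = 586: n = n₀ / (1 + (n₀−1)/N) = 144.15 / 1.244 = 115.88
Round up: n = 116.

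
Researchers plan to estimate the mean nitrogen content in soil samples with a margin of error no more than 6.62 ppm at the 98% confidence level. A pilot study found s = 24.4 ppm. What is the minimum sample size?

For a mean, the margin of error is E = z·σ/√n, so n = (zσ/E)².
At 98% confidence, z = 2.326.
n = (2.326 × 24.4 / 6.62)² = 73.50
Round up: n = 74.

74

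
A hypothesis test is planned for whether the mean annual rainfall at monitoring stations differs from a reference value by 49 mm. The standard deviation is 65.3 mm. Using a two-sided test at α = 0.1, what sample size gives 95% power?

20

For a one-sample z-test, n = ((z_{α/2} + z_β)·σ/δ)².
z_{α/2} = 1.645 (two-sided α = 0.1); z_β = 1.645 (power 95% → β = 0.05).
n = (3.290 × 65.3 / 49)² = 19.22
Round up: n = 20.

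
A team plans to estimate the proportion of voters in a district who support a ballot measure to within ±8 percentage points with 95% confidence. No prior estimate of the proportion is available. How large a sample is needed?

151

For a proportion with margin E = 0.08 at 95% confidence, z = 1.960.
With no prior estimate, use p = 0.5, which maximizes p(1−p) at 0.25.
n = 0.25 × (z/E)² = 0.25 × (1.960/0.08)² = 150.06
Round up: n = 151.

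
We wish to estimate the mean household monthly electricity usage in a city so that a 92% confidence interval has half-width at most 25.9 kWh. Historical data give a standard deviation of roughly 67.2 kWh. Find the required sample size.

For a mean, the margin of error is E = z·σ/√n, so n = (zσ/E)².
At 92% confidence, z = 1.751.
n = (1.751 × 67.2 / 25.9)² = 20.64
Round up: n = 21.

21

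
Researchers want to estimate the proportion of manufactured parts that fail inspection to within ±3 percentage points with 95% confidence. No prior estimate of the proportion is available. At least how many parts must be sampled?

1068

For a proportion with margin E = 0.03 at 95% confidence, z = 1.960.
With no prior estimate, use p = 0.5, which maximizes p(1−p) at 0.25.
n = 0.25 × (z/E)² = 0.25 × (1.960/0.03)² = 1067.11
Round up: n = 1068.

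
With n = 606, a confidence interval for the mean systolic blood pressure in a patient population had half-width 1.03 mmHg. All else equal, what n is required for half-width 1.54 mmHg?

Margin of error scales as 1/√n, so n₂ = n₁·(E₁/E₂)².
n₂ = 606 × (1.03/1.54)² = 606 × 0.4473 = 271.06
Round up: n₂ = 272.

272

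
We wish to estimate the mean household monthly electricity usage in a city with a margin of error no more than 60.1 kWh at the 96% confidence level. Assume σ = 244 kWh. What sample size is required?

n = 70

For a mean, the margin of error is E = z·σ/√n, so n = (zσ/E)².
At 96% confidence, z = 2.054.
n = (2.054 × 244 / 60.1)² = 69.54
Round up: n = 70.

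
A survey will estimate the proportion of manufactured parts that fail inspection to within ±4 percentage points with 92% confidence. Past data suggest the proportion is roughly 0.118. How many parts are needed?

200

For a proportion with margin E = 0.04 at 92% confidence, z = 1.751.
n = p̂(1−p̂)(z/E)² = 0.118 × 0.882 × (1.751/0.04)² = 199.44
Round up: n = 200.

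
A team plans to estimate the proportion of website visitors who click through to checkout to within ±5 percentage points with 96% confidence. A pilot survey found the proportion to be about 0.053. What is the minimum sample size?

85

For a proportion with margin E = 0.05 at 96% confidence, z = 2.054.
n = p̂(1−p̂)(z/E)² = 0.053 × 0.947 × (2.054/0.05)² = 84.70
Round up: n = 85.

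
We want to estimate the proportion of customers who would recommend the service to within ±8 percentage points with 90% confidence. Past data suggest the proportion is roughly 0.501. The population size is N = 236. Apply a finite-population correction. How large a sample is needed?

For a proportion with margin E = 0.08 at 90% confidence, z = 1.645.
n = p̂(1−p̂)(z/E)² = 0.501 × 0.499 × (1.645/0.08)² = 105.70 — call this n₀.
Finite-population correction with N = 236: n = n₀ / (1 + (n₀−1)/N) = 105.70 / 1.444 = 73.20
Round up: n = 74.

n = 74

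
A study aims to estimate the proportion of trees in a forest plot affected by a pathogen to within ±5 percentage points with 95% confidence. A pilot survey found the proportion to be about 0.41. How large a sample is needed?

For a proportion with margin E = 0.05 at 95% confidence, z = 1.960.
n = p̂(1−p̂)(z/E)² = 0.41 × 0.59 × (1.960/0.05)² = 371.71
Round up: n = 372.

n = 372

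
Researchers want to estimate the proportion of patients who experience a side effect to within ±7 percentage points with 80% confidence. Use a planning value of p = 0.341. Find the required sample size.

For a proportion with margin E = 0.07 at 80% confidence, z = 1.282.
n = p̂(1−p̂)(z/E)² = 0.341 × 0.659 × (1.282/0.07)² = 75.37
Round up: n = 76.

76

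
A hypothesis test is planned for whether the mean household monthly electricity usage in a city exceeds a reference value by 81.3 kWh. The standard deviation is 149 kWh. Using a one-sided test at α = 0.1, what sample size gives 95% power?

n = 29

For a one-sample z-test, n = ((z_α + z_β)·σ/δ)².
z_α = 1.282 (one-sided α = 0.1); z_β = 1.645 (power 95% → β = 0.05).
n = (2.927 × 149 / 81.3)² = 28.78
Round up: n = 29.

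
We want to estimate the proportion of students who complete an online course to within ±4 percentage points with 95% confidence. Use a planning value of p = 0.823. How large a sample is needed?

For a proportion with margin E = 0.04 at 95% confidence, z = 1.960.
n = p̂(1−p̂)(z/E)² = 0.823 × 0.177 × (1.960/0.04)² = 349.76
Round up: n = 350.

n = 350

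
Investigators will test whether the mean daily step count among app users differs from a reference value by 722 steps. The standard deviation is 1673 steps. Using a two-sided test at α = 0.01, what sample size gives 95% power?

n = 96

For a one-sample z-test, n = ((z_{α/2} + z_β)·σ/δ)².
z_{α/2} = 2.576 (two-sided α = 0.01); z_β = 1.645 (power 95% → β = 0.05).
n = (4.221 × 1673 / 722)² = 95.66
Round up: n = 96.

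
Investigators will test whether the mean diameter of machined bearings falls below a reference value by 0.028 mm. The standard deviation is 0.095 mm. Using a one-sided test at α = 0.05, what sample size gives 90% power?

99

For a one-sample z-test, n = ((z_α + z_β)·σ/δ)².
z_α = 1.645 (one-sided α = 0.05); z_β = 1.282 (power 90% → β = 0.1).
n = (2.927 × 0.095 / 0.028)² = 98.62
Round up: n = 99.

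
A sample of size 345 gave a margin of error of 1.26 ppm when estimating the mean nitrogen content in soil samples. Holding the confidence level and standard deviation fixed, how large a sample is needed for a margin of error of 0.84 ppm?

Margin of error scales as 1/√n, so n₂ = n₁·(E₁/E₂)².
n₂ = 345 × (1.26/0.84)² = 345 × 2.25 = 776.25
Round up: n₂ = 777.

n = 777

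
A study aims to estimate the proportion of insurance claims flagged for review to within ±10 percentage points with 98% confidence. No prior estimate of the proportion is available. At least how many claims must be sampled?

136

For a proportion with margin E = 0.1 at 98% confidence, z = 2.326.
With no prior estimate, use p = 0.5, which maximizes p(1−p) at 0.25.
n = 0.25 × (z/E)² = 0.25 × (2.326/0.1)² = 135.26
Round up: n = 136.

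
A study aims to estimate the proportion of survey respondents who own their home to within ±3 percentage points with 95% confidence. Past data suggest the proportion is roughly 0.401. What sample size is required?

For a proportion with margin E = 0.03 at 95% confidence, z = 1.960.
n = p̂(1−p̂)(z/E)² = 0.401 × 0.599 × (1.960/0.03)² = 1025.28
Round up: n = 1026.

1026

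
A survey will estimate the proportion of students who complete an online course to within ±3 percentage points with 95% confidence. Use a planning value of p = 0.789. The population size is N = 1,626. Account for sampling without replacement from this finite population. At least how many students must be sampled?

495

For a proportion with margin E = 0.03 at 95% confidence, z = 1.960.
n = p̂(1−p̂)(z/E)² = 0.789 × 0.211 × (1.960/0.03)² = 710.61 — call this n₀.
Finite-population correction with N = 1,626: n = n₀ / (1 + (n₀−1)/N) = 710.61 / 1.436 = 494.85
Round up: n = 495.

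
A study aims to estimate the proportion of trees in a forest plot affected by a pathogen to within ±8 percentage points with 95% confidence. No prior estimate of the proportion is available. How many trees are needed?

151

For a proportion with margin E = 0.08 at 95% confidence, z = 1.960.
With no prior estimate, use p = 0.5, which maximizes p(1−p) at 0.25.
n = 0.25 × (z/E)² = 0.25 × (1.960/0.08)² = 150.06
Round up: n = 151.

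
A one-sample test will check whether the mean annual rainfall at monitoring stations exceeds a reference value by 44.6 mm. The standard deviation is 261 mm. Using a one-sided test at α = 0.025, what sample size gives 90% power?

360

For a one-sample z-test, n = ((z_α + z_β)·σ/δ)².
z_α = 1.960 (one-sided α = 0.025); z_β = 1.282 (power 90% → β = 0.1).
n = (3.242 × 261 / 44.6)² = 359.95
Round up: n = 360.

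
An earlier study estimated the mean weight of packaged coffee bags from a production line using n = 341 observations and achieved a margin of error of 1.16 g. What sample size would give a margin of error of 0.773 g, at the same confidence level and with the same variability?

768

Margin of error scales as 1/√n, so n₂ = n₁·(E₁/E₂)².
n₂ = 341 × (1.16/0.773)² = 341 × 2.252 = 767.93
Round up: n₂ = 768.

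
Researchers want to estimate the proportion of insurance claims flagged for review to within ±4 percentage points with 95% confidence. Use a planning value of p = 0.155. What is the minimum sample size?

315

For a proportion with margin E = 0.04 at 95% confidence, z = 1.960.
n = p̂(1−p̂)(z/E)² = 0.155 × 0.845 × (1.960/0.04)² = 314.47
Round up: n = 315.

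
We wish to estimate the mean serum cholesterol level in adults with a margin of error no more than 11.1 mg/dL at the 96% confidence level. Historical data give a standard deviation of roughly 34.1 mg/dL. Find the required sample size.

For a mean, the margin of error is E = z·σ/√n, so n = (zσ/E)².
At 96% confidence, z = 2.054.
n = (2.054 × 34.1 / 11.1)² = 39.82
Round up: n = 40.

40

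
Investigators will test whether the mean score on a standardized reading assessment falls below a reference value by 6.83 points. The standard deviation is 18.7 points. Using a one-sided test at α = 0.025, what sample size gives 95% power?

For a one-sample z-test, n = ((z_α + z_β)·σ/δ)².
z_α = 1.960 (one-sided α = 0.025); z_β = 1.645 (power 95% → β = 0.05).
n = (3.605 × 18.7 / 6.83)² = 97.42
Round up: n = 98.

98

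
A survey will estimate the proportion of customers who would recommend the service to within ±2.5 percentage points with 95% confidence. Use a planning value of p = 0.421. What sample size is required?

1499

For a proportion with margin E = 0.025 at 95% confidence, z = 1.960.
n = p̂(1−p̂)(z/E)² = 0.421 × 0.579 × (1.960/0.025)² = 1498.28
Round up: n = 1499.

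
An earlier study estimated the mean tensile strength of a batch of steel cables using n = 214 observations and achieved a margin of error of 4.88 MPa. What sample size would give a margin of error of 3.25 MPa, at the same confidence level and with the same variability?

483

Margin of error scales as 1/√n, so n₂ = n₁·(E₁/E₂)².
n₂ = 214 × (4.88/3.25)² = 214 × 2.255 = 482.57
Round up: n₂ = 483.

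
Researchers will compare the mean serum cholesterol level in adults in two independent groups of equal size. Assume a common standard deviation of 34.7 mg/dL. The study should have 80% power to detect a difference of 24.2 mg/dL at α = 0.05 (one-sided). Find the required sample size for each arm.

For two equal groups, n per group = 2·((z_α + z_β)·σ/δ)².
z_α = 1.645; z_β = 0.842 (power 80%).
n = 2 × (2.487 × 34.7 / 24.2)² = 2 × 12.72 = 25.44
Round up: n = 26 per group.

26 per group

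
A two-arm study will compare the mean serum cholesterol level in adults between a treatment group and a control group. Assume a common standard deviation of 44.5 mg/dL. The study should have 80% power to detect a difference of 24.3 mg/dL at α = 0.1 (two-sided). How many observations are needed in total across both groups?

84 total

For two equal groups, n per group = 2·((z_{α/2} + z_β)·σ/δ)².
z_{α/2} = 1.645; z_β = 0.842 (power 80%).
n = 2 × (2.487 × 44.5 / 24.3)² = 2 × 20.74 = 41.48
Round up: n = 42 per group.
Total across both groups: 2 × 42 = 84.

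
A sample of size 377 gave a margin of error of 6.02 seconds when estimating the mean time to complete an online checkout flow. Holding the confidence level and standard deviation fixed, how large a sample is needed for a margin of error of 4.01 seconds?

n = 850

Margin of error scales as 1/√n, so n₂ = n₁·(E₁/E₂)².
n₂ = 377 × (6.02/4.01)² = 377 × 2.254 = 849.76
Round up: n₂ = 850.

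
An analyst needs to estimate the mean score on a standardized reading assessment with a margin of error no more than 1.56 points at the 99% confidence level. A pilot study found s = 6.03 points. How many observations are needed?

100

For a mean, the margin of error is E = z·σ/√n, so n = (zσ/E)².
At 99% confidence, z = 2.576.
n = (2.576 × 6.03 / 1.56)² = 99.15
Round up: n = 100.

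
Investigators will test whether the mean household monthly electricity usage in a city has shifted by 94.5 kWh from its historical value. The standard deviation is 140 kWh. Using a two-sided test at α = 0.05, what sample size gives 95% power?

29

For a one-sample z-test, n = ((z_{α/2} + z_β)·σ/δ)².
z_{α/2} = 1.960 (two-sided α = 0.05); z_β = 1.645 (power 95% → β = 0.05).
n = (3.605 × 140 / 94.5)² = 28.52
Round up: n = 29.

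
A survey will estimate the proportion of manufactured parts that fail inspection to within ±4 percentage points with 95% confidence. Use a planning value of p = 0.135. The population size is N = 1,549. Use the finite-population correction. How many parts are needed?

For a proportion with margin E = 0.04 at 95% confidence, z = 1.960.
n = p̂(1−p̂)(z/E)² = 0.135 × 0.865 × (1.960/0.04)² = 280.38 — call this n₀.
Finite-population correction with N = 1,549: n = n₀ / (1 + (n₀−1)/N) = 280.38 / 1.18 = 237.61
Round up: n = 238.

n = 238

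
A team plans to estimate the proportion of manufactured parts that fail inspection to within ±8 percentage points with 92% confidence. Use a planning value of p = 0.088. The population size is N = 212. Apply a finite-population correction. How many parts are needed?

33

For a proportion with margin E = 0.08 at 92% confidence, z = 1.751.
n = p̂(1−p̂)(z/E)² = 0.088 × 0.912 × (1.751/0.08)² = 38.45 — call this n₀.
Finite-population correction with N = 212: n = n₀ / (1 + (n₀−1)/N) = 38.45 / 1.177 = 32.67
Round up: n = 33.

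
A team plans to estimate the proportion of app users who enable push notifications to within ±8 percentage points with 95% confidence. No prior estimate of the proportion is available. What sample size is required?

For a proportion with margin E = 0.08 at 95% confidence, z = 1.960.
With no prior estimate, use p = 0.5, which maximizes p(1−p) at 0.25.
n = 0.25 × (z/E)² = 0.25 × (1.960/0.08)² = 150.06
Round up: n = 151.

151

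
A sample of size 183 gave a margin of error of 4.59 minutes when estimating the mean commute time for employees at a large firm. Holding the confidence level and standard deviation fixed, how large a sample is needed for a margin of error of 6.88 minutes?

82

Margin of error scales as 1/√n, so n₂ = n₁·(E₁/E₂)².
n₂ = 183 × (4.59/6.88)² = 183 × 0.4451 = 81.45
Round up: n₂ = 82.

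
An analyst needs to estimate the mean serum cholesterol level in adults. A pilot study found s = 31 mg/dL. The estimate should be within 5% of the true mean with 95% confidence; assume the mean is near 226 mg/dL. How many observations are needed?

29

For a mean, the margin of error is E = z·σ/√n, so n = (zσ/E)².
At 95% confidence, z = 1.960.
E = 5% of 226 = 11.3 mg/dL.
n = (1.960 × 31 / 11.3)² = 28.91
Round up: n = 29.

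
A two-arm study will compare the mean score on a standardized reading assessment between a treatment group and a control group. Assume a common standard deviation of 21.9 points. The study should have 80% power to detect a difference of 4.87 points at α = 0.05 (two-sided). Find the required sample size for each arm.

For two equal groups, n per group = 2·((z_{α/2} + z_β)·σ/δ)².
z_{α/2} = 1.960; z_β = 0.842 (power 80%).
n = 2 × (2.802 × 21.9 / 4.87)² = 2 × 158.77 = 317.54
Round up: n = 318 per group.

318 per group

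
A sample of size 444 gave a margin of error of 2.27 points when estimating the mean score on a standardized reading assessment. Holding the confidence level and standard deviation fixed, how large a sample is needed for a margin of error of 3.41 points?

Margin of error scales as 1/√n, so n₂ = n₁·(E₁/E₂)².
n₂ = 444 × (2.27/3.41)² = 444 × 0.4431 = 196.74
Round up: n₂ = 197.

n = 197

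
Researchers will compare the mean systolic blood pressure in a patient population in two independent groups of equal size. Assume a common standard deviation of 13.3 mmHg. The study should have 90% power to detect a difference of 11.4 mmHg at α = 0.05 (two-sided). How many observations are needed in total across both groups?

58 total

For two equal groups, n per group = 2·((z_{α/2} + z_β)·σ/δ)².
z_{α/2} = 1.960; z_β = 1.282 (power 90%).
n = 2 × (3.242 × 13.3 / 11.4)² = 2 × 14.31 = 28.62
Round up: n = 29 per group.
Total across both groups: 2 × 29 = 58.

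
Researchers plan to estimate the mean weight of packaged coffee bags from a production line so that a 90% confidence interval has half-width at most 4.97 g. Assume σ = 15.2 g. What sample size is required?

26

For a mean, the margin of error is E = z·σ/√n, so n = (zσ/E)².
At 90% confidence, z = 1.645.
n = (1.645 × 15.2 / 4.97)² = 25.31
Round up: n = 26.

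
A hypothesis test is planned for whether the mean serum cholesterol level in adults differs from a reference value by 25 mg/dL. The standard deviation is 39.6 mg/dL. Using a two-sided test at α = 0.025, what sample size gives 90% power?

n = 32

For a one-sample z-test, n = ((z_{α/2} + z_β)·σ/δ)².
z_{α/2} = 2.241 (two-sided α = 0.025); z_β = 1.282 (power 90% → β = 0.1).
n = (3.523 × 39.6 / 25)² = 31.14
Round up: n = 32.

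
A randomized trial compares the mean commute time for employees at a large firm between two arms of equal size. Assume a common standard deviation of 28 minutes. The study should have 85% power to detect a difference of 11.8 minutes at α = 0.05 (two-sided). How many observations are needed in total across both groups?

For two equal groups, n per group = 2·((z_{α/2} + z_β)·σ/δ)².
z_{α/2} = 1.960; z_β = 1.036 (power 85%).
n = 2 × (2.996 × 28 / 11.8)² = 2 × 50.54 = 101.08
Round up: n = 102 per group.
Total across both groups: 2 × 102 = 204.

204 total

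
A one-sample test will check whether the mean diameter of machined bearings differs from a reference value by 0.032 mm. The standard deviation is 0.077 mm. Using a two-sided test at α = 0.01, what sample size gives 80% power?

For a one-sample z-test, n = ((z_{α/2} + z_β)·σ/δ)².
z_{α/2} = 2.576 (two-sided α = 0.01); z_β = 0.842 (power 80% → β = 0.2).
n = (3.418 × 0.077 / 0.032)² = 67.64
Round up: n = 68.

n = 68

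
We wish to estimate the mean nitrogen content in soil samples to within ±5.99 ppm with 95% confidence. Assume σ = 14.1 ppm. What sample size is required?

For a mean, the margin of error is E = z·σ/√n, so n = (zσ/E)².
At 95% confidence, z = 1.960.
n = (1.960 × 14.1 / 5.99)² = 21.29
Round up: n = 22.

n = 22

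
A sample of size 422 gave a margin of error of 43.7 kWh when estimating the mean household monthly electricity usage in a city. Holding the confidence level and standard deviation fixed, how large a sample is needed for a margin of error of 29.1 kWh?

Margin of error scales as 1/√n, so n₂ = n₁·(E₁/E₂)².
n₂ = 422 × (43.7/29.1)² = 422 × 2.255 = 951.61
Round up: n₂ = 952.

952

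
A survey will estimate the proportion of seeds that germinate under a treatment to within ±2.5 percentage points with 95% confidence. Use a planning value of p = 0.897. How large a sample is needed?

For a proportion with margin E = 0.025 at 95% confidence, z = 1.960.
n = p̂(1−p̂)(z/E)² = 0.897 × 0.103 × (1.960/0.025)² = 567.89
Round up: n = 568.

568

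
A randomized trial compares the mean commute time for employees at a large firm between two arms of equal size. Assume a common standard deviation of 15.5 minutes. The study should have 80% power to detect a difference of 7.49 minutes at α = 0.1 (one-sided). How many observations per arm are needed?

39 per group

For two equal groups, n per group = 2·((z_α + z_β)·σ/δ)².
z_α = 1.282; z_β = 0.842 (power 80%).
n = 2 × (2.124 × 15.5 / 7.49)² = 2 × 19.32 = 38.64
Round up: n = 39 per group.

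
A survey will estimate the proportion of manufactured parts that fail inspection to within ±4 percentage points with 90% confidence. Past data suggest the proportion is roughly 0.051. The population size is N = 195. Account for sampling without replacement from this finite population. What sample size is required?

n = 58

For a proportion with margin E = 0.04 at 90% confidence, z = 1.645.
n = p̂(1−p̂)(z/E)² = 0.051 × 0.949 × (1.645/0.04)² = 81.86 — call this n₀.
Finite-population correction with N = 195: n = n₀ / (1 + (n₀−1)/N) = 81.86 / 1.415 = 57.85
Round up: n = 58.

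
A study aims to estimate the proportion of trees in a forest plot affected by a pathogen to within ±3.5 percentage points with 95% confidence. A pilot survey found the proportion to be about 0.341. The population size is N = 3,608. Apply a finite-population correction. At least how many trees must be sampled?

n = 590

For a proportion with margin E = 0.035 at 95% confidence, z = 1.960.
n = p̂(1−p̂)(z/E)² = 0.341 × 0.659 × (1.960/0.035)² = 704.72 — call this n₀.
Finite-population correction with N = 3,608: n = n₀ / (1 + (n₀−1)/N) = 704.72 / 1.195 = 589.72
Round up: n = 590.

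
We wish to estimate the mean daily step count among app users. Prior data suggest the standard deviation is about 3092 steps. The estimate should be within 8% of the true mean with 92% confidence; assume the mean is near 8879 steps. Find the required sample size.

59

For a mean, the margin of error is E = z·σ/√n, so n = (zσ/E)².
At 92% confidence, z = 1.751.
E = 8% of 8879 = 710.3 steps.
n = (1.751 × 3092 / 710.3)² = 58.10
Round up: n = 59.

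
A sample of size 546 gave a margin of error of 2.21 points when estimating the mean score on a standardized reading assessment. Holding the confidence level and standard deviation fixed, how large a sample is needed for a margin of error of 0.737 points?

4910

Margin of error scales as 1/√n, so n₂ = n₁·(E₁/E₂)².
n₂ = 546 × (2.21/0.737)² = 546 × 8.992 = 4909.63
Round up: n₂ = 4910.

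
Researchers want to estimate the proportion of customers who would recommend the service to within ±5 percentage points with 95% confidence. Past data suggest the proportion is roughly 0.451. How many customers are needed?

381

For a proportion with margin E = 0.05 at 95% confidence, z = 1.960.
n = p̂(1−p̂)(z/E)² = 0.451 × 0.549 × (1.960/0.05)² = 380.47
Round up: n = 381.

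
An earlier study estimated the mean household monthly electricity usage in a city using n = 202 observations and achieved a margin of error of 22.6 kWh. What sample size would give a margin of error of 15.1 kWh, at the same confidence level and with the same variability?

Margin of error scales as 1/√n, so n₂ = n₁·(E₁/E₂)².
n₂ = 202 × (22.6/15.1)² = 202 × 2.24 = 452.48
Round up: n₂ = 453.

n = 453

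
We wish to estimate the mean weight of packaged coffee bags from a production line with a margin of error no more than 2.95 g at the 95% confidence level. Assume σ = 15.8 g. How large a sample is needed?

For a mean, the margin of error is E = z·σ/√n, so n = (zσ/E)².
At 95% confidence, z = 1.960.
n = (1.960 × 15.8 / 2.95)² = 110.20
Round up: n = 111.

111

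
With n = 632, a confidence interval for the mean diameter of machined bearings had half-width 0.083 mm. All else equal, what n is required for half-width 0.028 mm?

n = 5554

Margin of error scales as 1/√n, so n₂ = n₁·(E₁/E₂)².
n₂ = 632 × (0.083/0.028)² = 632 × 8.787 = 5553.38
Round up: n₂ = 5554.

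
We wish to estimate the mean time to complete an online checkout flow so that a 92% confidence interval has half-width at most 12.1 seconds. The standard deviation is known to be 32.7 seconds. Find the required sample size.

n = 23

For a mean, the margin of error is E = z·σ/√n, so n = (zσ/E)².
At 92% confidence, z = 1.751.
n = (1.751 × 32.7 / 12.1)² = 22.39
Round up: n = 23.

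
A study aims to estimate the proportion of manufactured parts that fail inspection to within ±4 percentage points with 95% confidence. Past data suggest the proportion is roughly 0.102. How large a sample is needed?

220

For a proportion with margin E = 0.04 at 95% confidence, z = 1.960.
n = p̂(1−p̂)(z/E)² = 0.102 × 0.898 × (1.960/0.04)² = 219.92
Round up: n = 220.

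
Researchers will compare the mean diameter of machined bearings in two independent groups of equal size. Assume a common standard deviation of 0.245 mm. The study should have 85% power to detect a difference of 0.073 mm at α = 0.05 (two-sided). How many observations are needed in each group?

For two equal groups, n per group = 2·((z_{α/2} + z_β)·σ/δ)².
z_{α/2} = 1.960; z_β = 1.036 (power 85%).
n = 2 × (2.996 × 0.245 / 0.073)² = 2 × 101.10 = 202.20
Round up: n = 203 per group.

203 per group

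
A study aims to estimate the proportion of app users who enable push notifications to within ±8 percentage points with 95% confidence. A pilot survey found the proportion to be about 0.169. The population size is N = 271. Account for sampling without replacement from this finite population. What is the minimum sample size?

For a proportion with margin E = 0.08 at 95% confidence, z = 1.960.
n = p̂(1−p̂)(z/E)² = 0.169 × 0.831 × (1.960/0.08)² = 84.30 — call this n₀.
Finite-population correction with N = 271: n = n₀ / (1 + (n₀−1)/N) = 84.30 / 1.307 = 64.50
Round up: n = 65.

n = 65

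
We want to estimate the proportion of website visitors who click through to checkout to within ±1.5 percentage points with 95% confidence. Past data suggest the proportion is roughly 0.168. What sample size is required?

For a proportion with margin E = 0.015 at 95% confidence, z = 1.960.
n = p̂(1−p̂)(z/E)² = 0.168 × 0.832 × (1.960/0.015)² = 2386.50
Round up: n = 2387.

n = 2387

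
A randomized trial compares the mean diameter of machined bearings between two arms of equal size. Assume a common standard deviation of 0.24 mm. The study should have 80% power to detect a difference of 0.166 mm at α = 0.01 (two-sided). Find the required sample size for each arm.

For two equal groups, n per group = 2·((z_{α/2} + z_β)·σ/δ)².
z_{α/2} = 2.576; z_β = 0.842 (power 80%).
n = 2 × (3.418 × 0.24 / 0.166)² = 2 × 24.42 = 48.84
Round up: n = 49 per group.

49 per group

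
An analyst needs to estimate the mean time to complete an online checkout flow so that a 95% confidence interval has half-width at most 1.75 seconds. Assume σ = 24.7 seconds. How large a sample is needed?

766

For a mean, the margin of error is E = z·σ/√n, so n = (zσ/E)².
At 95% confidence, z = 1.960.
n = (1.960 × 24.7 / 1.75)² = 765.30
Round up: n = 766.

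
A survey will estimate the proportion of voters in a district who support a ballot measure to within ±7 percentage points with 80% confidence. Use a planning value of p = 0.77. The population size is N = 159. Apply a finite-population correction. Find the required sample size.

44

For a proportion with margin E = 0.07 at 80% confidence, z = 1.282.
n = p̂(1−p̂)(z/E)² = 0.77 × 0.23 × (1.282/0.07)² = 59.40 — call this n₀.
Finite-population correction with N = 159: n = n₀ / (1 + (n₀−1)/N) = 59.40 / 1.367 = 43.45
Round up: n = 44.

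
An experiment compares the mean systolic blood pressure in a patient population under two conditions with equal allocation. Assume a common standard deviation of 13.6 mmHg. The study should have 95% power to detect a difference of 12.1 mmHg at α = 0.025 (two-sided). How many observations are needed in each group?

39 per group

For two equal groups, n per group = 2·((z_{α/2} + z_β)·σ/δ)².
z_{α/2} = 2.241; z_β = 1.645 (power 95%).
n = 2 × (3.886 × 13.6 / 12.1)² = 2 × 19.08 = 38.16
Round up: n = 39 per group.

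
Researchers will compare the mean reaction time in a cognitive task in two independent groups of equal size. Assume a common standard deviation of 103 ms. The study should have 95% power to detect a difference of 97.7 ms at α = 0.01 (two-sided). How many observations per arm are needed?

40 per group

For two equal groups, n per group = 2·((z_{α/2} + z_β)·σ/δ)².
z_{α/2} = 2.576; z_β = 1.645 (power 95%).
n = 2 × (4.221 × 103 / 97.7)² = 2 × 19.80 = 39.60
Round up: n = 40 per group.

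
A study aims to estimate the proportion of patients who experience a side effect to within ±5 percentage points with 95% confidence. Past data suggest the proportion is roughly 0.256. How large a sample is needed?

293

For a proportion with margin E = 0.05 at 95% confidence, z = 1.960.
n = p̂(1−p̂)(z/E)² = 0.256 × 0.744 × (1.960/0.05)² = 292.67
Round up: n = 293.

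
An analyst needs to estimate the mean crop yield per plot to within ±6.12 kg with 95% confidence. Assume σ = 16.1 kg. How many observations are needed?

27

For a mean, the margin of error is E = z·σ/√n, so n = (zσ/E)².
At 95% confidence, z = 1.960.
n = (1.960 × 16.1 / 6.12)² = 26.59
Round up: n = 27.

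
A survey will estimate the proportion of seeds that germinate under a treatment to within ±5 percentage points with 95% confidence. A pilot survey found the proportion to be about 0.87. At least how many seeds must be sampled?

n = 174

For a proportion with margin E = 0.05 at 95% confidence, z = 1.960.
n = p̂(1−p̂)(z/E)² = 0.87 × 0.13 × (1.960/0.05)² = 173.79
Round up: n = 174.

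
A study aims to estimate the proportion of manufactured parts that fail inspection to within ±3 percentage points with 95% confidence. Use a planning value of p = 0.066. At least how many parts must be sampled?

For a proportion with margin E = 0.03 at 95% confidence, z = 1.960.
n = p̂(1−p̂)(z/E)² = 0.066 × 0.934 × (1.960/0.03)² = 263.12
Round up: n = 264.

264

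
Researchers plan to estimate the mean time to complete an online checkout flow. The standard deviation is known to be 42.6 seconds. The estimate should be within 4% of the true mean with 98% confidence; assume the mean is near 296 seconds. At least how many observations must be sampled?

For a mean, the margin of error is E = z·σ/√n, so n = (zσ/E)².
At 98% confidence, z = 2.326.
E = 4% of 296 = 11.84 seconds.
n = (2.326 × 42.6 / 11.84)² = 70.04
Round up: n = 71.

71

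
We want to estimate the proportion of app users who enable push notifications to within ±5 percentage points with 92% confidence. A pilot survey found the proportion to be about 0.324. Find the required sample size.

For a proportion with margin E = 0.05 at 92% confidence, z = 1.751.
n = p̂(1−p̂)(z/E)² = 0.324 × 0.676 × (1.751/0.05)² = 268.61
Round up: n = 269.

269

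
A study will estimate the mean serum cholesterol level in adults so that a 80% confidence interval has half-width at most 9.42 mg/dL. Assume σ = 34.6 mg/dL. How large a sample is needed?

23

For a mean, the margin of error is E = z·σ/√n, so n = (zσ/E)².
At 80% confidence, z = 1.282.
n = (1.282 × 34.6 / 9.42)² = 22.17
Round up: n = 23.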